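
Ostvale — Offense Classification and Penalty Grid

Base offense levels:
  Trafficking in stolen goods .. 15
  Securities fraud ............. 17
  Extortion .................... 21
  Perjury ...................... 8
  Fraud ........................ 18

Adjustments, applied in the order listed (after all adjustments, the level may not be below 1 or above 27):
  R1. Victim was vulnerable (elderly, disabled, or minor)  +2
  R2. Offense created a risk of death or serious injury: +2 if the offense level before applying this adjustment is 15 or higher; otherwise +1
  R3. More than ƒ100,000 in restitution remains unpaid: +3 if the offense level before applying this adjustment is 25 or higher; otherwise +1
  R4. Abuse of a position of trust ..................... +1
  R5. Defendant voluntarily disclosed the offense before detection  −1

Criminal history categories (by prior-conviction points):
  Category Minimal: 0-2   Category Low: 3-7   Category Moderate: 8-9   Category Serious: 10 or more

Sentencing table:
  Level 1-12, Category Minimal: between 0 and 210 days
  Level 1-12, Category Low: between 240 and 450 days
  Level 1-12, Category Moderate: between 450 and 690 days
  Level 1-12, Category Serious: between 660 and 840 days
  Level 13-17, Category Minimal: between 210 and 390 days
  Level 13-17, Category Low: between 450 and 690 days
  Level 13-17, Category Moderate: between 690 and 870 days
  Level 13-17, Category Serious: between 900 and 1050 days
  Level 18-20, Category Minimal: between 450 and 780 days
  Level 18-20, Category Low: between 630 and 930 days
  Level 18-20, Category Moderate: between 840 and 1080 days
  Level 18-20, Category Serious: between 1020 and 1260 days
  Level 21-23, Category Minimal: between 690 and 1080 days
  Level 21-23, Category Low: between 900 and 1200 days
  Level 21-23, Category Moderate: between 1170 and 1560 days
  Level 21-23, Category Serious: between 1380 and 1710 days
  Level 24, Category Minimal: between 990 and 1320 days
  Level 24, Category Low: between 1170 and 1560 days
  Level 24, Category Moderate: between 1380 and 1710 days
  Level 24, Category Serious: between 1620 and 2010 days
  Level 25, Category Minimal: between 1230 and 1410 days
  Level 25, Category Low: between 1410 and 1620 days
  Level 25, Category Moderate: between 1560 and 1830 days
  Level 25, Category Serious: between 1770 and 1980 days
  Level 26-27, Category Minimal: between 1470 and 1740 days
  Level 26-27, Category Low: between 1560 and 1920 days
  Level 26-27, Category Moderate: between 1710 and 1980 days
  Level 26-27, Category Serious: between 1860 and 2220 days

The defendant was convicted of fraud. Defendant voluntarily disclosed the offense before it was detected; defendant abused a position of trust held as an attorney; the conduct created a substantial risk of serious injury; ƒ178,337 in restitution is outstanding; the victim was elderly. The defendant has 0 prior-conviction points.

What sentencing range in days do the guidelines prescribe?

Base offense level for fraud: 18.
R1 applies: 18 + 2 = 20.
R2 applies (level before this adjustment is 20 ≥ 15, so +2): 20 + 2 = 22.
R3 applies (level before this adjustment is 22 < 25, so +1): 22 + 1 = 23.
R4 applies: 23 + 1 = 24.
R5 applies: 24 − 1 = 23.
Final offense level: 23.
Criminal history: 0 prior points → Category Minimal (0-2).
Level 23 falls in the 21-23 band.
Grid: Level 21-23 × Category Minimal = 690-1080 days.

690-1080 days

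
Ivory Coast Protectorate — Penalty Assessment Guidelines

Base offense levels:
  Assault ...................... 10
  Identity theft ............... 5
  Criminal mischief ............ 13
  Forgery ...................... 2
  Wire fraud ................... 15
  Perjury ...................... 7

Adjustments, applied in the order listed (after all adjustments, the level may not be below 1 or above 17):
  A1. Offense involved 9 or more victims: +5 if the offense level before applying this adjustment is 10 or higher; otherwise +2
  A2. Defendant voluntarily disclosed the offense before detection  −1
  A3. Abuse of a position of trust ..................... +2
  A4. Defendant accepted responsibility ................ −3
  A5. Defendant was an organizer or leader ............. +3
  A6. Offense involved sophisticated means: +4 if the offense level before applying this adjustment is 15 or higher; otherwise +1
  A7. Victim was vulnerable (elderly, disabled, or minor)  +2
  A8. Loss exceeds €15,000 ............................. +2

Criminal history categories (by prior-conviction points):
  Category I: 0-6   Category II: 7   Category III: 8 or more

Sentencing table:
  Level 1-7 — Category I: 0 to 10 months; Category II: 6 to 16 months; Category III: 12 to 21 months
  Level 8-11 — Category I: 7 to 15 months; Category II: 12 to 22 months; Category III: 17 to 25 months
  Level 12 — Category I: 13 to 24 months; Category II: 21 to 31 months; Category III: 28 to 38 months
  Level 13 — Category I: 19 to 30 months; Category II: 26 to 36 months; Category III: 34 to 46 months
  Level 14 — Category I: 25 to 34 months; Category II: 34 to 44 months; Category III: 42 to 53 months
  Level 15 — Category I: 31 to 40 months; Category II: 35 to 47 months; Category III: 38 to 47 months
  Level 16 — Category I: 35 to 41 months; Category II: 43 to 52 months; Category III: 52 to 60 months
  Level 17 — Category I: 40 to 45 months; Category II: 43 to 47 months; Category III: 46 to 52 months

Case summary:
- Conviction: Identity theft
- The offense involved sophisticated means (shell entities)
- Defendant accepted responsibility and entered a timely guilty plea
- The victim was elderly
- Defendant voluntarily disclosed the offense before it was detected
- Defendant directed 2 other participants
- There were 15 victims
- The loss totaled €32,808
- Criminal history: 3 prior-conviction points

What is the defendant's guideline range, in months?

Base offense level for identity theft: 5.
A1 applies (level before this adjustment is 5 < 10, so +2): 5 + 2 = 7.
A2 applies: 7 − 1 = 6.
A3 does not apply.
A4 applies: 6 − 3 = 3.
A5 applies: 3 + 3 = 6.
A6 applies (level before this adjustment is 6 < 15, so +1): 6 + 1 = 7.
A7 applies: 7 + 2 = 9.
A8 applies: 9 + 2 = 11.
Final offense level: 11.
Criminal history: 3 prior points → Category I (0-6).
Level 11 falls in the 8-11 band.
Grid: Level 8-11 × Category I = 7-15 months.

7-15 months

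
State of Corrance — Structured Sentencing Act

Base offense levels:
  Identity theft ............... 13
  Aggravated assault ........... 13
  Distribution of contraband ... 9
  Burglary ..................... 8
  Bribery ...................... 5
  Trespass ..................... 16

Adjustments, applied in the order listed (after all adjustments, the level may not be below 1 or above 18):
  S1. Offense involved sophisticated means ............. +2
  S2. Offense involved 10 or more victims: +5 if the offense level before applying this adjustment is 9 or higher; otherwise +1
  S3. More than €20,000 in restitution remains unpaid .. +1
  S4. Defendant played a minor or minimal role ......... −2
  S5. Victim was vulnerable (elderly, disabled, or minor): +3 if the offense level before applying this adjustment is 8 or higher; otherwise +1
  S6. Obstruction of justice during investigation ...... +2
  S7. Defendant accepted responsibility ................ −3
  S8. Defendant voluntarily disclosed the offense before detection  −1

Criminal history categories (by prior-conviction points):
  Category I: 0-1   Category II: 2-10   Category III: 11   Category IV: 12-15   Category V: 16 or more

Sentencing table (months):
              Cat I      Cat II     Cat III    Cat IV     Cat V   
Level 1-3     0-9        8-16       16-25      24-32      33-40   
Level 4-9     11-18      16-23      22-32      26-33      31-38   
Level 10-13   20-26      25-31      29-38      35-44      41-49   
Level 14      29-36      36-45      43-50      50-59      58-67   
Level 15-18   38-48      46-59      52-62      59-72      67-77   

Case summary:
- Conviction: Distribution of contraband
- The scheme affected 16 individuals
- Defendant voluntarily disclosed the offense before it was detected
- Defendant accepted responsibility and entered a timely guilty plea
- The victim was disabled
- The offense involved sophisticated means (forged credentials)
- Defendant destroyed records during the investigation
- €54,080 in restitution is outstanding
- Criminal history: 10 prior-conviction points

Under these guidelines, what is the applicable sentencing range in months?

46-59 months

Base offense level for distribution of contraband: 9.
S1 applies: 9 + 2 = 11.
S2 applies (level before this adjustment is 11 ≥ 9, so +5): 11 + 5 = 16.
S3 applies: 16 + 1 = 17.
S5 applies (level before this adjustment is 17 ≥ 8, so +3): 17 + 3 = 20.
S6 applies: 20 + 2 = 22.
S7 applies: 22 − 3 = 19.
S8 applies: 19 − 1 = 18.
Final offense level: 18.
Criminal history: 10 prior points → Category II (2-10).
Level 18 falls in the 15-18 band.
Grid: Level 15-18 × Category II = 46-59 months.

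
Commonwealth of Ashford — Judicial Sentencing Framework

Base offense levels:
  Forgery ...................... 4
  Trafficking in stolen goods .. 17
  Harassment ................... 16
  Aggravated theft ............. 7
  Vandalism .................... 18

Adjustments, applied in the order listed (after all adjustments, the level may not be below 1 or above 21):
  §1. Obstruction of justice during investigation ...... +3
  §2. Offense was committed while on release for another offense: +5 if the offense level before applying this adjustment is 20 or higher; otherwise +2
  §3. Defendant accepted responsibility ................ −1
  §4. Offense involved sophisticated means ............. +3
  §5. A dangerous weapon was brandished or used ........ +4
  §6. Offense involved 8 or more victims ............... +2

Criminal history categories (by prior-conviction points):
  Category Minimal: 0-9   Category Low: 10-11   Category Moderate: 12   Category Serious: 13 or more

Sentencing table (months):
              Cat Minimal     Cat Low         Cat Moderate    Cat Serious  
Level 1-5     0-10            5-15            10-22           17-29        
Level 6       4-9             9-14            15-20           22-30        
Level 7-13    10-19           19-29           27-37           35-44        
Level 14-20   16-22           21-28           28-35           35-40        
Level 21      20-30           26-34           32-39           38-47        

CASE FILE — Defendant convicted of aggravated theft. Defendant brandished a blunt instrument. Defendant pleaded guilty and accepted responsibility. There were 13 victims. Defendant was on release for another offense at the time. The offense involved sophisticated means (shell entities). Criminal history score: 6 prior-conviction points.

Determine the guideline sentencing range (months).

16-22 months

Base offense level for aggravated theft: 7.
§2 applies (level before this adjustment is 7 < 20, so +2): 7 + 2 = 9.
§3 applies: 9 − 1 = 8.
§4 applies: 8 + 3 = 11.
§5 applies: 11 + 4 = 15.
§6 applies: 15 + 2 = 17.
Final offense level: 17.
Criminal history: 6 prior points → Category Minimal (0-9).
Level 17 falls in the 14-20 band.
Grid: Level 14-20 × Category Minimal = 16-22 months.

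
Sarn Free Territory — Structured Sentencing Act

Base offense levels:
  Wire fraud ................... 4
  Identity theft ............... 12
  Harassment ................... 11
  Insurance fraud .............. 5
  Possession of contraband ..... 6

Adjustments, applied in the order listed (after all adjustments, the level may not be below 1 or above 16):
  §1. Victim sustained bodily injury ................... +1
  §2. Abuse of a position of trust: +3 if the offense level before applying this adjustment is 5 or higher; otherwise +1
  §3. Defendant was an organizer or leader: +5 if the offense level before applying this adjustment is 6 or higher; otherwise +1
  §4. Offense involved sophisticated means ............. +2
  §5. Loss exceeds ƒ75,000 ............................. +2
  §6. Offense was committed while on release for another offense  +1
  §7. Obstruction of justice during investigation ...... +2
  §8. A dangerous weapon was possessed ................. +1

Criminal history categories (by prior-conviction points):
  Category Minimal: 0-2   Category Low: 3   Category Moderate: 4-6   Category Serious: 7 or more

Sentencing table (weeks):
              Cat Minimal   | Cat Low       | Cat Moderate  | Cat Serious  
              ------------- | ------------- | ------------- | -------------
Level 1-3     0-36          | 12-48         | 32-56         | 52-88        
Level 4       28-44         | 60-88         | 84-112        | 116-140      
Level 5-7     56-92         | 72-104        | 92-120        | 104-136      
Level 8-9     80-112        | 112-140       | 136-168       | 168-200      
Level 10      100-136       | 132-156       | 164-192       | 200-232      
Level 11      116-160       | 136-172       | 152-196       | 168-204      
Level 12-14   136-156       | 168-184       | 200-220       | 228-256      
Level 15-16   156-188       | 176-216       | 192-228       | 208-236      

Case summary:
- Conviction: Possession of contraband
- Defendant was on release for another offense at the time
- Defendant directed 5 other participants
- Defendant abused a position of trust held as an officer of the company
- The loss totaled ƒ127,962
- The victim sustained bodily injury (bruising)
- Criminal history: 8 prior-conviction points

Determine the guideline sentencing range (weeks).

Base offense level for possession of contraband: 6.
§1 applies: 6 + 1 = 7.
§2 applies (level before this adjustment is 7 ≥ 5, so +3): 7 + 3 = 10.
§3 applies (level before this adjustment is 10 ≥ 6, so +5): 10 + 5 = 15.
§5 applies: 15 + 2 = 17.
§6 applies: 17 + 1 = 18.
§7 does not apply.
Level 18 exceeds the maximum of 16; capped at 16.
Final offense level: 16.
Criminal history: 8 prior points → Category Serious (7+).
Level 16 falls in the 15-16 band.
Grid: Level 15-16 × Category Serious = 208-236 weeks.

208-236 weeks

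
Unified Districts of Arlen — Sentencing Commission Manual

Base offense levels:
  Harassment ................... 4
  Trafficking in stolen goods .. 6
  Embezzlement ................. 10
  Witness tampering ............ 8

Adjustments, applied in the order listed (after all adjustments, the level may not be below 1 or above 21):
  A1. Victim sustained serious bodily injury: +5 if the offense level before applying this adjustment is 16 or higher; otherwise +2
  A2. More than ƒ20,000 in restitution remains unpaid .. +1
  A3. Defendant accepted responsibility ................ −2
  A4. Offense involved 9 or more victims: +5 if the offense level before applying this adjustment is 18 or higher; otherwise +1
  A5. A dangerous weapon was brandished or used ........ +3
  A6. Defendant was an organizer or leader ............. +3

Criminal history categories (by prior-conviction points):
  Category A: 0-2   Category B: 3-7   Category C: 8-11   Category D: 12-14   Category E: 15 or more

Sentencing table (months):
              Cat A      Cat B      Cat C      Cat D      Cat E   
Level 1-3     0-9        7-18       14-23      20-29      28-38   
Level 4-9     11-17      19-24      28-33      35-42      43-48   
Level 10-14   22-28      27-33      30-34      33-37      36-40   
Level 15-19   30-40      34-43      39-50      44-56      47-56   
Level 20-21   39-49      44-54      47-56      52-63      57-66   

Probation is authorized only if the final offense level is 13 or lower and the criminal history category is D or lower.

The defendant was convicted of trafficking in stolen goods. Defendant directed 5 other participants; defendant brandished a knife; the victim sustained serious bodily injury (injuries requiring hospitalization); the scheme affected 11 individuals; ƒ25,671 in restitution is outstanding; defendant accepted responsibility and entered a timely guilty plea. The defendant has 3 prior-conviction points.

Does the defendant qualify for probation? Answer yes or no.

Base offense level for trafficking in stolen goods: 6.
A1 applies (level before this adjustment is 6 < 16, so +2): 6 + 2 = 8.
A2 applies: 8 + 1 = 9.
A3 applies: 9 − 2 = 7.
A4 applies (level before this adjustment is 7 < 18, so +1): 7 + 1 = 8.
A5 applies: 8 + 3 = 11.
A6 applies: 11 + 3 = 14.
Final offense level: 14.
Criminal history: 3 prior points → Category B (3-7).
Level 14 falls in the 10-14 band.
Grid: Level 10-14 × Category B = 27-33 months.
Probation check: level 14 > 13 and category B ≤ D → not eligible.

No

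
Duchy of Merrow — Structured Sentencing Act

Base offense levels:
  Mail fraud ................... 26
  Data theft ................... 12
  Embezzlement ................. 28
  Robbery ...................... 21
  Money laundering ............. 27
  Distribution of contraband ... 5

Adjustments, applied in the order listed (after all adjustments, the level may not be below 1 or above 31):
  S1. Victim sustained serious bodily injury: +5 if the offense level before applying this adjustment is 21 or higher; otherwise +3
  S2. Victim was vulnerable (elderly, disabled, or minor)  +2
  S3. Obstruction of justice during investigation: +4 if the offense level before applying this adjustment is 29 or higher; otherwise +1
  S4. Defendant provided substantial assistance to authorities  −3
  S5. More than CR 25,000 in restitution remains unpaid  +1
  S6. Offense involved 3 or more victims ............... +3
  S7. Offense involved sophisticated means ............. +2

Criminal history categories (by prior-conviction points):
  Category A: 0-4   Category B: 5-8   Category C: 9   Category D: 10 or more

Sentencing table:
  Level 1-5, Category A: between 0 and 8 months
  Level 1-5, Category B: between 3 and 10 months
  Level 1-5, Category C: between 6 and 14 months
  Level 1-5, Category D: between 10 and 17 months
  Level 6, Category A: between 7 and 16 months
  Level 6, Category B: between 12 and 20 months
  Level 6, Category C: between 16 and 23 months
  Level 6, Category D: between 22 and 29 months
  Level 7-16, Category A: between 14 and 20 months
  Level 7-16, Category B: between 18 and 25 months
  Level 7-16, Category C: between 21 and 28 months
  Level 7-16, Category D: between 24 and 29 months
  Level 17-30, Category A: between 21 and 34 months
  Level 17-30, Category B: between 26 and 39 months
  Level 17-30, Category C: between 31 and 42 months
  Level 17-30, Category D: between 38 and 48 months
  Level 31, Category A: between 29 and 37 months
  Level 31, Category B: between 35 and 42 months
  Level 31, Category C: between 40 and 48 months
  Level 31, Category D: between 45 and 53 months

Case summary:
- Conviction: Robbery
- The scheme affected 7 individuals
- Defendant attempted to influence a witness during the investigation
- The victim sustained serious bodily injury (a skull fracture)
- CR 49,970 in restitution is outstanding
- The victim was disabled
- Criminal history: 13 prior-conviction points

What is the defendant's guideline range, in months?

45-53 months

Base offense level for robbery: 21.
S1 applies (level before this adjustment is 21 ≥ 21, so +5): 21 + 5 = 26.
S2 applies: 26 + 2 = 28.
S3 applies (level before this adjustment is 28 < 29, so +1): 28 + 1 = 29.
S5 applies: 29 + 1 = 30.
S6 applies: 30 + 3 = 33.
Level 33 exceeds the maximum of 31; capped at 31.
Final offense level: 31.
Criminal history: 13 prior points → Category D (10+).
Level 31 falls in the 31 band.
Grid: Level 31 × Category D = 45-53 months.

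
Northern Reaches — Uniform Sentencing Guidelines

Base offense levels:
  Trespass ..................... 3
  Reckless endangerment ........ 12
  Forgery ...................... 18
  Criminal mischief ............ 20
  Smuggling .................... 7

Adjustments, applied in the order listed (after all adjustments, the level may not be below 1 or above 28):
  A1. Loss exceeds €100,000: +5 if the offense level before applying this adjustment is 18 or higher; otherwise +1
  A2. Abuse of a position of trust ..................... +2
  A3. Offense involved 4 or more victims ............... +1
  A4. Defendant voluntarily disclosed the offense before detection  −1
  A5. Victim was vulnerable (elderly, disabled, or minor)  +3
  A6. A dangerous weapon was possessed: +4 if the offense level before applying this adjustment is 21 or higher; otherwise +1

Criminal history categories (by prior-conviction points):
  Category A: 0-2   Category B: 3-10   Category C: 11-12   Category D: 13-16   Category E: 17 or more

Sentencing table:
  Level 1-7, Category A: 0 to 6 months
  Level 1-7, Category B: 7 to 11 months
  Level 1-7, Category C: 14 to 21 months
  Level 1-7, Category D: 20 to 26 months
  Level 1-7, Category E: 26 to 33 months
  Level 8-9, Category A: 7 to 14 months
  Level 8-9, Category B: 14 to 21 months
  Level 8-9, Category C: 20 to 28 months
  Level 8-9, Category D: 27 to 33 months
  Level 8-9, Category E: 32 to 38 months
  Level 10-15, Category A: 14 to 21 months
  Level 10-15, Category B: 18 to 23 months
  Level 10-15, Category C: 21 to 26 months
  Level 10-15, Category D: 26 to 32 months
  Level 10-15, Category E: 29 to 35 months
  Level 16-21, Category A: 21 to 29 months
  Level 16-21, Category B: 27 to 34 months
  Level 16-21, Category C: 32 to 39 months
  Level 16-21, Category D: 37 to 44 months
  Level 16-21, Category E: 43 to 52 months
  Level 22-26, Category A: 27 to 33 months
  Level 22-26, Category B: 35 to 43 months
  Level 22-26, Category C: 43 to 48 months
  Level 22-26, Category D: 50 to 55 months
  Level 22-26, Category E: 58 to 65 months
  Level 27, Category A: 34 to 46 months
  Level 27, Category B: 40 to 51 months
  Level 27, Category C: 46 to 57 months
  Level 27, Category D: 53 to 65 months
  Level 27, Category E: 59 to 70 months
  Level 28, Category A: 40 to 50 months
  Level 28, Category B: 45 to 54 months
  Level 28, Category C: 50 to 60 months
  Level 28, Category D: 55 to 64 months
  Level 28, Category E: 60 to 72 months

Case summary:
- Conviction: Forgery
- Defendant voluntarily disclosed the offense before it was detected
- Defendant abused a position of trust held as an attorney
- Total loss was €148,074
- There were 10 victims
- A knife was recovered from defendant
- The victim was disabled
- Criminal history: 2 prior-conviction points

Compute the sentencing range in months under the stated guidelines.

40-50 months

Base offense level for forgery: 18.
A1 applies (level before this adjustment is 18 ≥ 18, so +5): 18 + 5 = 23.
A2 applies: 23 + 2 = 25.
A3 applies: 25 + 1 = 26.
A4 applies: 26 − 1 = 25.
A5 applies: 25 + 3 = 28.
A6 applies (level before this adjustment is 28 ≥ 21, so +4): 28 + 4 = 32.
Level 32 exceeds the maximum of 28; capped at 28.
Final offense level: 28.
Criminal history: 2 prior points → Category A (0-2).
Level 28 falls in the 28 band.
Grid: Level 28 × Category A = 40-50 months.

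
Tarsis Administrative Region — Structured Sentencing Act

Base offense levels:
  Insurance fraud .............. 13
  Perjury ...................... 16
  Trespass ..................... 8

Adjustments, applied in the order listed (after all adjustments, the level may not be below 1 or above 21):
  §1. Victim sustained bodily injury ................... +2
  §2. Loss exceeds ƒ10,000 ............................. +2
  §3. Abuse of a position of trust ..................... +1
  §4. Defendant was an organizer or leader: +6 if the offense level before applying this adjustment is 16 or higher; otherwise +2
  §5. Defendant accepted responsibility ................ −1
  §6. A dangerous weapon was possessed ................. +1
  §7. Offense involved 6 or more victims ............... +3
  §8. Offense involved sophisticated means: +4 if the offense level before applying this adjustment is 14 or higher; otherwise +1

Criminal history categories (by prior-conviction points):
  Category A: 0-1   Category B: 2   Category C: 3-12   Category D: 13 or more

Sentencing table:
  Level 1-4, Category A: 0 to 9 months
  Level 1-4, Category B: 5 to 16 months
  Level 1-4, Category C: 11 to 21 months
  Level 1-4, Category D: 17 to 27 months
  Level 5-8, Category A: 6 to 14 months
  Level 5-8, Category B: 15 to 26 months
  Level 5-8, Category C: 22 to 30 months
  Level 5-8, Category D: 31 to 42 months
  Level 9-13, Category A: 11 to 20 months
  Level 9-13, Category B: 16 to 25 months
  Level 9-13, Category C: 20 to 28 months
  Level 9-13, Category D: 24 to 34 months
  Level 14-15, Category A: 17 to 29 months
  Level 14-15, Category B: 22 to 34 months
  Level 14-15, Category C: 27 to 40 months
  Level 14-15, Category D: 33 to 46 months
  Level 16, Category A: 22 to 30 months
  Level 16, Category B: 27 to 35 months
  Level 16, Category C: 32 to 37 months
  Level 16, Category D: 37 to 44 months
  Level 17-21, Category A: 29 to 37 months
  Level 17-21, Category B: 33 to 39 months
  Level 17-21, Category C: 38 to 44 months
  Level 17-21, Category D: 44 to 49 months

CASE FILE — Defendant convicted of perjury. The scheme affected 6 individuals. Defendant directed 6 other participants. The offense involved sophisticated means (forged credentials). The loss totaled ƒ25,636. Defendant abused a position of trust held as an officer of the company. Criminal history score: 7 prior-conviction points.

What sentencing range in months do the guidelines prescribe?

38-44 months

Base offense level for perjury: 16.
§1 does not apply.
§2 applies: 16 + 2 = 18.
§3 applies: 18 + 1 = 19.
§4 applies (level before this adjustment is 19 ≥ 16, so +6): 19 + 6 = 25.
§6 does not apply.
§7 applies: 25 + 3 = 28.
§8 applies (level before this adjustment is 28 ≥ 14, so +4): 28 + 4 = 32.
Level 32 exceeds the maximum of 21; capped at 21.
Final offense level: 21.
Criminal history: 7 prior points → Category C (3-12).
Level 21 falls in the 17-21 band.
Grid: Level 17-21 × Category C = 38-44 months.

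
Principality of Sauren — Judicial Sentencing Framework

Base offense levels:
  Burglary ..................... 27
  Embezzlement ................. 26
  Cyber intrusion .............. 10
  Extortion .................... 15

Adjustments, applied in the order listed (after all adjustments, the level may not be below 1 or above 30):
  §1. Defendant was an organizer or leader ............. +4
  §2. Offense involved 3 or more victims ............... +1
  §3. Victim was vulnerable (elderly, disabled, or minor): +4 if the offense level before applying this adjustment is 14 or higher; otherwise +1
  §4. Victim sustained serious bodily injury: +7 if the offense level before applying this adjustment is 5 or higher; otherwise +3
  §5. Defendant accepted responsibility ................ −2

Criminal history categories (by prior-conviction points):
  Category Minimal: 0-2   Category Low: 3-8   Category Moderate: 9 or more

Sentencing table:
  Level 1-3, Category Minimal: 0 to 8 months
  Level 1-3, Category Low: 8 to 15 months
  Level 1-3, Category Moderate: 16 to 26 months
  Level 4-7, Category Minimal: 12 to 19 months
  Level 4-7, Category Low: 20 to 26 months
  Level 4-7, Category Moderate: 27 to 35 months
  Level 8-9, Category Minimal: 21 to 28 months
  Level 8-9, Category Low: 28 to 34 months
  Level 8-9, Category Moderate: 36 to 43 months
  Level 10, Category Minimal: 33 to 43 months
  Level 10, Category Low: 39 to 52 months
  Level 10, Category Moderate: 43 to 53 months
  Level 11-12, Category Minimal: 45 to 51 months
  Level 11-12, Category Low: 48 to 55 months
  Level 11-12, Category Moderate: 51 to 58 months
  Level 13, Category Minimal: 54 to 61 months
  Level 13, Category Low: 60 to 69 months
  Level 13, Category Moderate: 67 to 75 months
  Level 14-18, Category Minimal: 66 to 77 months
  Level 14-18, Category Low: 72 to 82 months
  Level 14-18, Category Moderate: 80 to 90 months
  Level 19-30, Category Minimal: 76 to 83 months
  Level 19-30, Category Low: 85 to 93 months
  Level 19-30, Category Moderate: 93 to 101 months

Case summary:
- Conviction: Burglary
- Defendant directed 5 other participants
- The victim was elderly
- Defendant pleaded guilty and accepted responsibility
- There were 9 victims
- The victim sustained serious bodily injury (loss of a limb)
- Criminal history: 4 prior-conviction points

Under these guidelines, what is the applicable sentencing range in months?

Base offense level for burglary: 27.
§1 applies: 27 + 4 = 31.
§2 applies: 31 + 1 = 32.
§3 applies (level before this adjustment is 32 ≥ 14, so +4): 32 + 4 = 36.
§4 applies (level before this adjustment is 36 ≥ 5, so +7): 36 + 7 = 43.
§5 applies: 43 − 2 = 41.
Level 41 exceeds the maximum of 30; capped at 30.
Final offense level: 30.
Criminal history: 4 prior points → Category Low (3-8).
Level 30 falls in the 19-30 band.
Grid: Level 19-30 × Category Low = 85-93 months.

85-93 months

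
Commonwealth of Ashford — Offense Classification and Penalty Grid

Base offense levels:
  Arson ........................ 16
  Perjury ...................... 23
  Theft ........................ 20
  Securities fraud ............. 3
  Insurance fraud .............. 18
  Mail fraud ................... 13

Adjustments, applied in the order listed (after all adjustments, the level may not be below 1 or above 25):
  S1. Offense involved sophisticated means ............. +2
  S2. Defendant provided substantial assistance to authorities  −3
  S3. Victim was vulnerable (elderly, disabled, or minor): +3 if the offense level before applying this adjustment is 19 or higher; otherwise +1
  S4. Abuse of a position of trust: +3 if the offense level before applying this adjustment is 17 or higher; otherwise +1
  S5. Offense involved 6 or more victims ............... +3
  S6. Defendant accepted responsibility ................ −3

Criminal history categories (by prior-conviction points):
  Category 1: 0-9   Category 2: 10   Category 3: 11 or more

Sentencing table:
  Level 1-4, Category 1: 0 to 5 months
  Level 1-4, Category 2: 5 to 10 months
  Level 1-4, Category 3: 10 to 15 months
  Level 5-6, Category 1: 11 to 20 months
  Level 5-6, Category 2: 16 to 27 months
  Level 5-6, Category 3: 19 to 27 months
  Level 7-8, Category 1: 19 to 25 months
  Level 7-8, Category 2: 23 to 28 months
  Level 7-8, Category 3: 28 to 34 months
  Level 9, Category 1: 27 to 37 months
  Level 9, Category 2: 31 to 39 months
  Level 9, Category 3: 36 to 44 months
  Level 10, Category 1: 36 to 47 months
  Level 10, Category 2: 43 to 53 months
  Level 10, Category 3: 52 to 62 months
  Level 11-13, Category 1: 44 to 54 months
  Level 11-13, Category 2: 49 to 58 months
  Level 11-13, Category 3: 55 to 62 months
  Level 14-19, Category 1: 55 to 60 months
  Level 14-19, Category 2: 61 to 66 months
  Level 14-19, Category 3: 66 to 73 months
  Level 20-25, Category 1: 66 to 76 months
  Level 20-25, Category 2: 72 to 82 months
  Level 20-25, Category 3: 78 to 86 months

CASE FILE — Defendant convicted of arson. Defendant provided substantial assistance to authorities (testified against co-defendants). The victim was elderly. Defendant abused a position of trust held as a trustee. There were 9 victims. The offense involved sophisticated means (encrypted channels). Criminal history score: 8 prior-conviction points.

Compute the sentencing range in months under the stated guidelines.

66-76 months

Base offense level for arson: 16.
S1 applies: 16 + 2 = 18.
S2 applies: 18 − 3 = 15.
S3 applies (level before this adjustment is 15 < 19, so +1): 15 + 1 = 16.
S4 applies (level before this adjustment is 16 < 17, so +1): 16 + 1 = 17.
S5 applies: 17 + 3 = 20.
Final offense level: 20.
Criminal history: 8 prior points → Category 1 (0-9).
Level 20 falls in the 20-25 band.
Grid: Level 20-25 × Category 1 = 66-76 months.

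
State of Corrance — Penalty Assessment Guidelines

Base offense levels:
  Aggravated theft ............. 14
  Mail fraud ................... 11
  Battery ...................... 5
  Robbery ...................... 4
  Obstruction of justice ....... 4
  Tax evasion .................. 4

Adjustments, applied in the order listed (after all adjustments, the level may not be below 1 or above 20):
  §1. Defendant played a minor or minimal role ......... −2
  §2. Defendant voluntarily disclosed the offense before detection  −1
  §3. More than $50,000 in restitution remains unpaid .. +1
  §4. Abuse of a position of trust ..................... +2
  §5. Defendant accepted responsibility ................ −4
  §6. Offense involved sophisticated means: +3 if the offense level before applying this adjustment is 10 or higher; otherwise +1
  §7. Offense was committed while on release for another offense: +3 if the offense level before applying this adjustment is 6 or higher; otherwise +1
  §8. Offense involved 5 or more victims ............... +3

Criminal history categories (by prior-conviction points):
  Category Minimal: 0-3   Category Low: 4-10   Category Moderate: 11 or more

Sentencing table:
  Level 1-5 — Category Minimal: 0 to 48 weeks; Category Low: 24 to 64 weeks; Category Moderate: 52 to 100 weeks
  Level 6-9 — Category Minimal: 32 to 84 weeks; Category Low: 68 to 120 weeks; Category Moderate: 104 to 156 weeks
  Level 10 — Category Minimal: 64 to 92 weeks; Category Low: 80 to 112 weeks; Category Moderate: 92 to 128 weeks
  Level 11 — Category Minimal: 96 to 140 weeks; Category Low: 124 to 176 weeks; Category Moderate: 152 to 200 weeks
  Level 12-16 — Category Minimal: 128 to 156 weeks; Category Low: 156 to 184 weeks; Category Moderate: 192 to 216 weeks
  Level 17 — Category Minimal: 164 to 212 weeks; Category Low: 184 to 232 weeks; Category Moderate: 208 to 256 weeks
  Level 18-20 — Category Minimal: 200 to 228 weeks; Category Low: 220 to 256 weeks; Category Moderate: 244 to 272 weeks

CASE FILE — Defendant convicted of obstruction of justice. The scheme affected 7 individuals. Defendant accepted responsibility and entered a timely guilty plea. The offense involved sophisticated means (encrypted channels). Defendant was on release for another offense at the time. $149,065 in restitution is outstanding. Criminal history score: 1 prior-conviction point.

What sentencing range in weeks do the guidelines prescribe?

Base offense level for obstruction of justice: 4.
§2 does not apply.
§3 applies: 4 + 1 = 5.
§4 does not apply.
§5 applies: 5 − 4 = 1.
§6 applies (level before this adjustment is 1 < 10, so +1): 1 + 1 = 2.
§7 applies (level before this adjustment is 2 < 6, so +1): 2 + 1 = 3.
§8 applies: 3 + 3 = 6.
Final offense level: 6.
Criminal history: 1 prior point → Category Minimal (0-3).
Level 6 falls in the 6-9 band.
Grid: Level 6-9 × Category Minimal = 32-84 weeks.

32-84 weeks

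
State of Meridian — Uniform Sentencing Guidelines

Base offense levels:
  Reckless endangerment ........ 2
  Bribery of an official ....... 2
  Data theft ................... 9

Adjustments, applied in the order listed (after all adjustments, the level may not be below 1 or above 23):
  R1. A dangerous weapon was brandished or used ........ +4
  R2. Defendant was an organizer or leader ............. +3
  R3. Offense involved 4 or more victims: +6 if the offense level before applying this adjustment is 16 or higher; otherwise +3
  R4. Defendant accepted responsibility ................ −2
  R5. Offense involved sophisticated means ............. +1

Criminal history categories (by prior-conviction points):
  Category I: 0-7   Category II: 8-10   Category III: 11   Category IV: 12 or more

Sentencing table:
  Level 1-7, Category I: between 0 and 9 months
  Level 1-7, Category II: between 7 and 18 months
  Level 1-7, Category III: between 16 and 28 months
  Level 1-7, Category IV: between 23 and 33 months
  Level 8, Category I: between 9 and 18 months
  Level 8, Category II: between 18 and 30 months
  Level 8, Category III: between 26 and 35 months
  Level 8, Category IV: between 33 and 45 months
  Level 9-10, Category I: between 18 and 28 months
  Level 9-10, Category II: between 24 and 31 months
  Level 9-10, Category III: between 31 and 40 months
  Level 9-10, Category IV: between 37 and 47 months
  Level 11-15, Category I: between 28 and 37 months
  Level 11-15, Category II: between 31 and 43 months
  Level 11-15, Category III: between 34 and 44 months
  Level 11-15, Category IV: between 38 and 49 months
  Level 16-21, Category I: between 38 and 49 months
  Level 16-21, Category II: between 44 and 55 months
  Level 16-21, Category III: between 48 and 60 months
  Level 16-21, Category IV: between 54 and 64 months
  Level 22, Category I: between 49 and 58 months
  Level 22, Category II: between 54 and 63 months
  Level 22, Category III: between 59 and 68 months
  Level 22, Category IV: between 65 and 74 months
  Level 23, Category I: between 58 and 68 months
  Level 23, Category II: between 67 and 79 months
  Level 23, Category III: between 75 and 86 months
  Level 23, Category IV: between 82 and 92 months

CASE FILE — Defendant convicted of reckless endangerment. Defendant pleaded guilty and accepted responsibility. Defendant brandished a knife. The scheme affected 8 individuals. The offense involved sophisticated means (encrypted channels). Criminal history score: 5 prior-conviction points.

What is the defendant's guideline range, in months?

Base offense level for reckless endangerment: 2.
R1 applies: 2 + 4 = 6.
R3 applies (level before this adjustment is 6 < 16, so +3): 6 + 3 = 9.
R4 applies: 9 − 2 = 7.
R5 applies: 7 + 1 = 8.
Final offense level: 8.
Criminal history: 5 prior points → Category I (0-7).
Level 8 falls in the 8 band.
Grid: Level 8 × Category I = 9-18 months.

9-18 months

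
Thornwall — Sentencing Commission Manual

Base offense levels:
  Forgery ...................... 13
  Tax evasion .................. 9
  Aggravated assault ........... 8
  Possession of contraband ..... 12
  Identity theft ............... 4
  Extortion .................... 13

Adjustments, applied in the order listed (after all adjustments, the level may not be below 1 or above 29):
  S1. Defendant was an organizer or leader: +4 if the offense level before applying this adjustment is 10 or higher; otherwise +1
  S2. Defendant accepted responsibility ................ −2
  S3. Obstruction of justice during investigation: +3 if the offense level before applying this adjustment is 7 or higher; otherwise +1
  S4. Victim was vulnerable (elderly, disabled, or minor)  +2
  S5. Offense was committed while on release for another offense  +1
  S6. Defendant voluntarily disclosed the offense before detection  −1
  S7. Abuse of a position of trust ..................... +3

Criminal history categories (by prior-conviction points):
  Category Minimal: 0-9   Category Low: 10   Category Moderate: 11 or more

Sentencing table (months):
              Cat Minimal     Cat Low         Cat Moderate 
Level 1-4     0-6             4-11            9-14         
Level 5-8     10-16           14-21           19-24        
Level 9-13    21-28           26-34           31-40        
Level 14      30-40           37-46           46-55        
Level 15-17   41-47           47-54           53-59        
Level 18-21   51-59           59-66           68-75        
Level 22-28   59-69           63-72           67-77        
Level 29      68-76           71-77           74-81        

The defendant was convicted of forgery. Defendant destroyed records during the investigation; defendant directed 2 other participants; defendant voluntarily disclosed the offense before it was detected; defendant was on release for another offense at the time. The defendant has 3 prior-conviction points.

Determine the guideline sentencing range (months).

Base offense level for forgery: 13.
S1 applies (level before this adjustment is 13 ≥ 10, so +4): 13 + 4 = 17.
S3 applies (level before this adjustment is 17 ≥ 7, so +3): 17 + 3 = 20.
S5 applies: 20 + 1 = 21.
S6 applies: 21 − 1 = 20.
Final offense level: 20.
Criminal history: 3 prior points → Category Minimal (0-9).
Level 20 falls in the 18-21 band.
Grid: Level 18-21 × Category Minimal = 51-59 months.

51-59 months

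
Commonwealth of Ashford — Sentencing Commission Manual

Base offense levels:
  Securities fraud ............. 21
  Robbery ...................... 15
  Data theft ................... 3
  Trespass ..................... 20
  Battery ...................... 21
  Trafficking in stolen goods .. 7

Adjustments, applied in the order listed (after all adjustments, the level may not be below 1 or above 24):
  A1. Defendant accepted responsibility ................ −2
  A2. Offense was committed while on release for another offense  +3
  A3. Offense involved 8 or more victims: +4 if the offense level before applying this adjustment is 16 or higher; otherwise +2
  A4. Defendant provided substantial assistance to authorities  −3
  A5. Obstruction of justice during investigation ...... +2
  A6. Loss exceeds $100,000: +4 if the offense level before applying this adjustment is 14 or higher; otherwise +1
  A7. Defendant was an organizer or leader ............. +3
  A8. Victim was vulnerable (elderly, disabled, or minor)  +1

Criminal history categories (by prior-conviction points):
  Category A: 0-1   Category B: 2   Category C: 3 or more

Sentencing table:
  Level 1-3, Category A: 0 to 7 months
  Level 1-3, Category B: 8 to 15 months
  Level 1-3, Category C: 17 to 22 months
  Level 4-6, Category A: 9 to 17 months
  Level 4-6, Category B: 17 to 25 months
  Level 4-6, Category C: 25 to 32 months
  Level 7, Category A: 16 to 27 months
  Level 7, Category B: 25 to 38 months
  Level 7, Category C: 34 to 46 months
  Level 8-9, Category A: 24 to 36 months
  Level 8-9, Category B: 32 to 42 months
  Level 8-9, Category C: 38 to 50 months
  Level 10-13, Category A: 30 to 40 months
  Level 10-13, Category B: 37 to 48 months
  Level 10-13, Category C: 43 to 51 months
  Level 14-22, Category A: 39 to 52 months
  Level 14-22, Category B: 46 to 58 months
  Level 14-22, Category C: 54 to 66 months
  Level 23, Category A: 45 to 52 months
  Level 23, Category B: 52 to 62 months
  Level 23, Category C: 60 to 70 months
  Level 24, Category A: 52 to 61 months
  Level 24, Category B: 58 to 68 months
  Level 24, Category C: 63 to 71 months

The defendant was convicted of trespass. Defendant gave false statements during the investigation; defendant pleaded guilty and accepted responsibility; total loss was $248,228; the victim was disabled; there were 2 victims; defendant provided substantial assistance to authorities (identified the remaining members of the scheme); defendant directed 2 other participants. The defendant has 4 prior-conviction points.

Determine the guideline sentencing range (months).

Base offense level for trespass: 20.
A1 applies: 20 − 2 = 18.
A2 does not apply.
A3 does not apply.
A4 applies: 18 − 3 = 15.
A5 applies: 15 + 2 = 17.
A6 applies (level before this adjustment is 17 ≥ 14, so +4): 17 + 4 = 21.
A7 applies: 21 + 3 = 24.
A8 applies: 24 + 1 = 25.
Level 25 exceeds the maximum of 24; capped at 24.
Final offense level: 24.
Criminal history: 4 prior points → Category C (3+).
Level 24 falls in the 24 band.
Grid: Level 24 × Category C = 63-71 months.

63-71 months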